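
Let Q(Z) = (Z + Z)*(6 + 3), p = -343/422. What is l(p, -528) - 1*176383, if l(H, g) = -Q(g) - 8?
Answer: -166887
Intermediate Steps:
p = -343/422 (p = -343*1/422 = -343/422 ≈ -0.81280)
Q(Z) = 18*Z (Q(Z) = (2*Z)*9 = 18*Z)
l(H, g) = -8 - 18*g (l(H, g) = -18*g - 8 = -8 - 18*g)
l(p, -528) - 1*176383 = (-8 - 18*(-528)) - 1*176383 = (-8 + 9504) - 176383 = 9496 - 176383 = -166887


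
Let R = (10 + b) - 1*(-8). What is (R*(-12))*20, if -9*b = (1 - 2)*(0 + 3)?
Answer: -4400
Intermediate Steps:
b = ⅓ (b = -(1 - 2)*(0 + 3)/9 = -(-1)*3/9 = -⅑*(-3) = ⅓ ≈ 0.33333)
R = 55/3 (R = (10 + ⅓) - 1*(-8) = 31/3 + 8 = 55/3 ≈ 18.333)
(R*(-12))*20 = ((55/3)*(-12))*20 = -220*20 = -4400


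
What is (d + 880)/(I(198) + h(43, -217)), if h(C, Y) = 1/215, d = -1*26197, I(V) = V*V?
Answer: -5443155/8428861 ≈ -0.64578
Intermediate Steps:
I(V) = V²
d = -26197
h(C, Y) = 1/215
(d + 880)/(I(198) + h(43, -217)) = (-26197 + 880)/(198² + 1/215) = -25317/(39204 + 1/215) = -25317/8428861/215 = -25317*215/8428861 = -5443155/8428861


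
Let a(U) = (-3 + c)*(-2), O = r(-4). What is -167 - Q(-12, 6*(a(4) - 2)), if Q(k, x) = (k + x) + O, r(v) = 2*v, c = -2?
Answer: -195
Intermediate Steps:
O = -8 (O = 2*(-4) = -8)
a(U) = 10 (a(U) = (-3 - 2)*(-2) = -5*(-2) = 10)
Q(k, x) = -8 + k + x (Q(k, x) = (k + x) - 8 = -8 + k + x)
-167 - Q(-12, 6*(a(4) - 2)) = -167 - (-8 - 12 + 6*(10 - 2)) = -167 - (-8 - 12 + 6*8) = -167 - (-8 - 12 + 48) = -167 - 1*28 = -167 - 28 = -195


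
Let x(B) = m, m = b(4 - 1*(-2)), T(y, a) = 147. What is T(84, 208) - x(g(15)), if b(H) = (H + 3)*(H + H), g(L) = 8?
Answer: 39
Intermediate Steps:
b(H) = 2*H*(3 + H) (b(H) = (3 + H)*(2*H) = 2*H*(3 + H))
m = 108 (m = 2*(4 - 1*(-2))*(3 + (4 - 1*(-2))) = 2*(4 + 2)*(3 + (4 + 2)) = 2*6*(3 + 6) = 2*6*9 = 108)
x(B) = 108
T(84, 208) - x(g(15)) = 147 - 1*108 = 147 - 108 = 39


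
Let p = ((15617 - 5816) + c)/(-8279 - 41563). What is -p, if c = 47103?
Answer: 9484/8307 ≈ 1.1417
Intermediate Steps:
p = -9484/8307 (p = ((15617 - 5816) + 47103)/(-8279 - 41563) = (9801 + 47103)/(-49842) = 56904*(-1/49842) = -9484/8307 ≈ -1.1417)
-p = -1*(-9484/8307) = 9484/8307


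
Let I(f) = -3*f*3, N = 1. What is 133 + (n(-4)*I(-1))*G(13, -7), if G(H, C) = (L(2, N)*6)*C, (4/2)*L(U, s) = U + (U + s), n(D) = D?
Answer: 3913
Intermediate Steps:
I(f) = -9*f
L(U, s) = U + s/2 (L(U, s) = (U + (U + s))/2 = (s + 2*U)/2 = U + s/2)
G(H, C) = 15*C (G(H, C) = ((2 + (½)*1)*6)*C = ((2 + ½)*6)*C = ((5/2)*6)*C = 15*C)
133 + (n(-4)*I(-1))*G(13, -7) = 133 + (-(-36)*(-1))*(15*(-7)) = 133 - 4*9*(-105) = 133 - 36*(-105) = 133 + 3780 = 3913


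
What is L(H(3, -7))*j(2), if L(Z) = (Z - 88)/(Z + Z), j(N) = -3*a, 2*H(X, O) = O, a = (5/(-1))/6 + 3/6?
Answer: 183/14 ≈ 13.071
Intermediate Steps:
a = -⅓ (a = (5*(-1))*(⅙) + 3*(⅙) = -5*⅙ + ½ = -⅚ + ½ = -⅓ ≈ -0.33333)
H(X, O) = O/2
j(N) = 1 (j(N) = -3*(-⅓) = 1)
L(Z) = (-88 + Z)/(2*Z) (L(Z) = (-88 + Z)/((2*Z)) = (-88 + Z)*(1/(2*Z)) = (-88 + Z)/(2*Z))
L(H(3, -7))*j(2) = ((-88 + (½)*(-7))/(2*(((½)*(-7)))))*1 = ((-88 - 7/2)/(2*(-7/2)))*1 = ((½)*(-2/7)*(-183/2))*1 = (183/14)*1 = 183/14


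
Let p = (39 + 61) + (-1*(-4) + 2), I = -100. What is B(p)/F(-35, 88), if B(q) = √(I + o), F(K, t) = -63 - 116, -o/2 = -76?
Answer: -2*√13/179 ≈ -0.040285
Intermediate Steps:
o = 152 (o = -2*(-76) = 152)
p = 106 (p = 100 + (4 + 2) = 100 + 6 = 106)
F(K, t) = -179
B(q) = 2*√13 (B(q) = √(-100 + 152) = √52 = 2*√13)
B(p)/F(-35, 88) = (2*√13)/(-179) = (2*√13)*(-1/179) = -2*√13/179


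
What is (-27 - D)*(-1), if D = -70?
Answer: -43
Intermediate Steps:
(-27 - D)*(-1) = (-27 - 1*(-70))*(-1) = (-27 + 70)*(-1) = 43*(-1) = -43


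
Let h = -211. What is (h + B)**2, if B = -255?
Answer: 217156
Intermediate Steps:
(h + B)**2 = (-211 - 255)**2 = (-466)**2 = 217156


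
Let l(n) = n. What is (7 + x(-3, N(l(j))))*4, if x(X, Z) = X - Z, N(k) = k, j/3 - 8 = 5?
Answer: -140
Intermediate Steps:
j = 39 (j = 24 + 3*5 = 24 + 15 = 39)
(7 + x(-3, N(l(j))))*4 = (7 + (-3 - 1*39))*4 = (7 + (-3 - 39))*4 = (7 - 42)*4 = -35*4 = -140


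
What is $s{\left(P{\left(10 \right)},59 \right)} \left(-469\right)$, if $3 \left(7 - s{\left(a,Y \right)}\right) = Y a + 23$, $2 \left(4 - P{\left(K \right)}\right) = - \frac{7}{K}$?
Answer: $\frac{2426137}{60} \approx 40436.0$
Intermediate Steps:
$P{\left(K \right)} = 4 + \frac{7}{2 K}$ ($P{\left(K \right)} = 4 - \frac{\left(-7\right) \frac{1}{K}}{2} = 4 + \frac{7}{2 K}$)
$s{\left(a,Y \right)} = - \frac{2}{3} - \frac{Y a}{3}$ ($s{\left(a,Y \right)} = 7 - \frac{Y a + 23}{3} = 7 - \frac{23 + Y a}{3} = 7 - \left(\frac{23}{3} + \frac{Y a}{3}\right) = - \frac{2}{3} - \frac{Y a}{3}$)
$s{\left(P{\left(10 \right)},59 \right)} \left(-469\right) = \left(- \frac{2}{3} - \frac{59 \left(4 + \frac{7}{2 \cdot 10}\right)}{3}\right) \left(-469\right) = \left(- \frac{2}{3} - \frac{59 \left(4 + \frac{7}{2} \cdot \frac{1}{10}\right)}{3}\right) \left(-469\right) = \left(- \frac{2}{3} - \frac{59 \left(4 + \frac{7}{20}\right)}{3}\right) \left(-469\right) = \left(- \frac{2}{3} - \frac{59}{3} \cdot \frac{87}{20}\right) \left(-469\right) = \left(- \frac{2}{3} - \frac{1711}{20}\right) \left(-469\right) = \left(- \frac{5173}{60}\right) \left(-469\right) = \frac{2426137}{60}$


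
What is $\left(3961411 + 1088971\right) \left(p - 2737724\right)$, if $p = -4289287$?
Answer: $-35489089868202$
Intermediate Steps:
$\left(3961411 + 1088971\right) \left(p - 2737724\right) = \left(3961411 + 1088971\right) \left(-4289287 - 2737724\right) = 5050382 \left(-7027011\right) = -35489089868202$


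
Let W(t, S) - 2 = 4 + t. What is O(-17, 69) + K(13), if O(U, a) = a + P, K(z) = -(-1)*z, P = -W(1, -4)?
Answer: 75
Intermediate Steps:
W(t, S) = 6 + t (W(t, S) = 2 + (4 + t) = 6 + t)
P = -7 (P = -(6 + 1) = -1*7 = -7)
K(z) = z
O(U, a) = -7 + a (O(U, a) = a - 7 = -7 + a)
O(-17, 69) + K(13) = (-7 + 69) + 13 = 62 + 13 = 75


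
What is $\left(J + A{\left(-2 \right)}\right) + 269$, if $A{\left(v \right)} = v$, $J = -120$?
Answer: $147$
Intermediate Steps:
$\left(J + A{\left(-2 \right)}\right) + 269 = \left(-120 - 2\right) + 269 = -122 + 269 = 147$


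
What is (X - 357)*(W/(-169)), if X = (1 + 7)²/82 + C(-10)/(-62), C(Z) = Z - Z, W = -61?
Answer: -890905/6929 ≈ -128.58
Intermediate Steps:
C(Z) = 0
X = 32/41 (X = (1 + 7)²/82 + 0/(-62) = 8²*(1/82) + 0*(-1/62) = 64*(1/82) + 0 = 32/41 + 0 = 32/41 ≈ 0.78049)
(X - 357)*(W/(-169)) = (32/41 - 357)*(-61/(-169)) = -(-890905)*(-1)/(41*169) = -14605/41*61/169 = -890905/6929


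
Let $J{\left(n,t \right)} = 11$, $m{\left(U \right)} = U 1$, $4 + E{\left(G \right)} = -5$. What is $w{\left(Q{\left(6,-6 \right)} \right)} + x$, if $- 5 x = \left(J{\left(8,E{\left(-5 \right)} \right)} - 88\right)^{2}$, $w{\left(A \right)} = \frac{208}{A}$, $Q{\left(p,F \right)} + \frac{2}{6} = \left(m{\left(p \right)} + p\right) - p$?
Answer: $- \frac{97673}{85} \approx -1149.1$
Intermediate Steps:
$E{\left(G \right)} = -9$ ($E{\left(G \right)} = -4 - 5 = -9$)
$m{\left(U \right)} = U$
$Q{\left(p,F \right)} = - \frac{1}{3} + p$ ($Q{\left(p,F \right)} = - \frac{1}{3} + \left(\left(p + p\right) - p\right) = - \frac{1}{3} + \left(2 p - p\right) = - \frac{1}{3} + p$)
$x = - \frac{5929}{5}$ ($x = - \frac{\left(11 - 88\right)^{2}}{5} = - \frac{\left(-77\right)^{2}}{5} = \left(- \frac{1}{5}\right) 5929 = - \frac{5929}{5} \approx -1185.8$)
$w{\left(Q{\left(6,-6 \right)} \right)} + x = \frac{208}{- \frac{1}{3} + 6} - \frac{5929}{5} = \frac{208}{\frac{17}{3}} - \frac{5929}{5} = 208 \cdot \frac{3}{17} - \frac{5929}{5} = \frac{624}{17} - \frac{5929}{5} = - \frac{97673}{85}$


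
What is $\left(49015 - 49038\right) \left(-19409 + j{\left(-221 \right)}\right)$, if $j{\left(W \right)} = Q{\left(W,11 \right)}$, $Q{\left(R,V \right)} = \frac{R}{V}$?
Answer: $\frac{4915560}{11} \approx 4.4687 \cdot 10^{5}$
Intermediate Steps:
$j{\left(W \right)} = \frac{W}{11}$
$\left(49015 - 49038\right) \left(-19409 + j{\left(-221 \right)}\right) = \left(49015 - 49038\right) \left(-19409 + \frac{1}{11} \left(-221\right)\right) = - 23 \left(-19409 - \frac{221}{11}\right) = \left(-23\right) \left(- \frac{213720}{11}\right) = \frac{4915560}{11}$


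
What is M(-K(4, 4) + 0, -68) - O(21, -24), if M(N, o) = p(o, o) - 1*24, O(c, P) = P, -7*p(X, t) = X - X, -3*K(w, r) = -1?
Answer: 0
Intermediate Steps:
K(w, r) = ⅓ (K(w, r) = -⅓*(-1) = ⅓)
p(X, t) = 0 (p(X, t) = -(X - X)/7 = -⅐*0 = 0)
M(N, o) = -24 (M(N, o) = 0 - 1*24 = 0 - 24 = -24)
M(-K(4, 4) + 0, -68) - O(21, -24) = -24 - 1*(-24) = -24 + 24 = 0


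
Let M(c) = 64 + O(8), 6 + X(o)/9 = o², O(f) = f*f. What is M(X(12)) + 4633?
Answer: 4761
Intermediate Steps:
O(f) = f²
X(o) = -54 + 9*o²
M(c) = 128 (M(c) = 64 + 8² = 64 + 64 = 128)
M(X(12)) + 4633 = 128 + 4633 = 4761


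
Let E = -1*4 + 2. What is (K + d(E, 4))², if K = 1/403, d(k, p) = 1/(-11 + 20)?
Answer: 169744/13155129 ≈ 0.012903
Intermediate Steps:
E = -2 (E = -4 + 2 = -2)
d(k, p) = ⅑ (d(k, p) = 1/9 = ⅑)
K = 1/403 ≈ 0.0024814
(K + d(E, 4))² = (1/403 + ⅑)² = (412/3627)² = 169744/13155129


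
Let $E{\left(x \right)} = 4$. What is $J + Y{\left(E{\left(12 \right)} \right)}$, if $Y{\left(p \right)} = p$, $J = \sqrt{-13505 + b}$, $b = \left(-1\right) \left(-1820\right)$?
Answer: $4 + i \sqrt{11685} \approx 4.0 + 108.1 i$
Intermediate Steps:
$b = 1820$
$J = i \sqrt{11685}$ ($J = \sqrt{-13505 + 1820} = \sqrt{-11685} = i \sqrt{11685} \approx 108.1 i$)
$J + Y{\left(E{\left(12 \right)} \right)} = i \sqrt{11685} + 4 = 4 + i \sqrt{11685}$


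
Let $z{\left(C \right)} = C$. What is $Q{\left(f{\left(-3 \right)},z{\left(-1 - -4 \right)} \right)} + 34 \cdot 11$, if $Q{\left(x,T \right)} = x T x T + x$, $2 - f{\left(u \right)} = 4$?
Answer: $408$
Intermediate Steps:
$f{\left(u \right)} = -2$ ($f{\left(u \right)} = 2 - 4 = -2$)
$Q{\left(x,T \right)} = x + T^{2} x^{2}$ ($Q{\left(x,T \right)} = T x x T + x = T x^{2} T + x = T^{2} x^{2} + x = x + T^{2} x^{2}$)
$Q{\left(f{\left(-3 \right)},z{\left(-1 - -4 \right)} \right)} + 34 \cdot 11 = - 2 \left(1 - 2 \left(-1 - -4\right)^{2}\right) + 34 \cdot 11 = - 2 \left(1 - 2 \left(-1 + 4\right)^{2}\right) + 374 = - 2 \left(1 - 2 \cdot 3^{2}\right) + 374 = - 2 \left(1 - 18\right) + 374 = \left(-2\right) \left(-17\right) + 374 = 34 + 374 = 408$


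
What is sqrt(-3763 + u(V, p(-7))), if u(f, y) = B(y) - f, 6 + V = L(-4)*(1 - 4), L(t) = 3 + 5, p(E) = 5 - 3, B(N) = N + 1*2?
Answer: I*sqrt(3729) ≈ 61.066*I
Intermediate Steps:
B(N) = 2 + N (B(N) = N + 2 = 2 + N)
p(E) = 2
L(t) = 8
V = -30 (V = -6 + 8*(1 - 4) = -6 + 8*(-3) = -6 - 24 = -30)
u(f, y) = 2 + y - f (u(f, y) = (2 + y) - f = 2 + y - f)
sqrt(-3763 + u(V, p(-7))) = sqrt(-3763 + (2 + 2 - 1*(-30))) = sqrt(-3763 + (2 + 2 + 30)) = sqrt(-3763 + 34) = sqrt(-3729) = I*sqrt(3729)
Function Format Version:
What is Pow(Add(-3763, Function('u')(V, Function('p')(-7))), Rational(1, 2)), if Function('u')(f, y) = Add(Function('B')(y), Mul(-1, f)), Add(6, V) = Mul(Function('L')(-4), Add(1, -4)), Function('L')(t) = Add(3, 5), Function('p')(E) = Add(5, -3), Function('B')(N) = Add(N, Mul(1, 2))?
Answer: Mul(I, Pow(3729, Rational(1, 2))) ≈ Mul(61.066, I)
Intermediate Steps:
Function('B')(N) = Add(2, N) (Function('B')(N) = Add(N, 2) = Add(2, N))
Function('p')(E) = 2
Function('L')(t) = 8
V = -30 (V = Add(-6, Mul(8, Add(1, -4))) = Add(-6, Mul(8, -3)) = Add(-6, -24) = -30)
Function('u')(f, y) = Add(2, y, Mul(-1, f)) (Function('u')(f, y) = Add(Add(2, y), Mul(-1, f)) = Add(2, y, Mul(-1, f)))
Pow(Add(-3763, Function('u')(V, Function('p')(-7))), Rational(1, 2)) = Pow(Add(-3763, Add(2, 2, Mul(-1, -30))), Rational(1, 2)) = Pow(Add(-3763, Add(2, 2, 30)), Rational(1, 2)) = Pow(Add(-3763, 34), Rational(1, 2)) = Pow(-3729, Rational(1, 2)) = Mul(I, Pow(3729, Rational(1, 2)))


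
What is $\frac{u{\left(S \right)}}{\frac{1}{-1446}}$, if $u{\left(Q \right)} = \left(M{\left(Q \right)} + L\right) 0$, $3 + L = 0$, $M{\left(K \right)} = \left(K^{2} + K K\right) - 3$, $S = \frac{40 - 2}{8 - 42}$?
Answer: $0$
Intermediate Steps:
$S = - \frac{19}{17}$ ($S = \frac{38}{-34} = 38 \left(- \frac{1}{34}\right) = - \frac{19}{17} \approx -1.1176$)
$M{\left(K \right)} = -3 + 2 K^{2}$ ($M{\left(K \right)} = \left(K^{2} + K^{2}\right) - 3 = 2 K^{2} - 3 = -3 + 2 K^{2}$)
$L = -3$ ($L = -3 + 0 = -3$)
$u{\left(Q \right)} = 0$ ($u{\left(Q \right)} = \left(\left(-3 + 2 Q^{2}\right) - 3\right) 0 = \left(-6 + 2 Q^{2}\right) 0 = 0$)
$\frac{u{\left(S \right)}}{\frac{1}{-1446}} = \frac{0}{\frac{1}{-1446}} = \frac{0}{- \frac{1}{1446}} = 0 \left(-1446\right) = 0$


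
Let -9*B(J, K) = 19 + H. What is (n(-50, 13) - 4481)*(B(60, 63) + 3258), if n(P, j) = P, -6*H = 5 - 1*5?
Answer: -132771893/9 ≈ -1.4752e+7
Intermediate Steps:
H = 0 (H = -(5 - 1*5)/6 = -(5 - 5)/6 = -1/6*0 = 0)
B(J, K) = -19/9 (B(J, K) = -(19 + 0)/9 = -1/9*19 = -19/9)
(n(-50, 13) - 4481)*(B(60, 63) + 3258) = (-50 - 4481)*(-19/9 + 3258) = -4531*29303/9 = -132771893/9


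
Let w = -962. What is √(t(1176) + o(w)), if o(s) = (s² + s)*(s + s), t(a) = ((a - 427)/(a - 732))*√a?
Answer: √(-87661616788512 + 1163946*√6)/222 ≈ 42175.0*I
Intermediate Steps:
t(a) = √a*(-427 + a)/(-732 + a) (t(a) = ((-427 + a)/(-732 + a))*√a = √a*(-427 + a)/(-732 + a))
o(s) = 2*s*(s + s²) (o(s) = (s + s²)*(2*s) = 2*s*(s + s²))
√(t(1176) + o(w)) = √(√1176*(-427 + 1176)/(-732 + 1176) + 2*(-962)²*(1 - 962)) = √((14*√6)*749/444 + 2*925444*(-961)) = √((14*√6)*(1/444)*749 - 1778703368) = √(5243*√6/222 - 1778703368) = √(-1778703368 + 5243*√6/222)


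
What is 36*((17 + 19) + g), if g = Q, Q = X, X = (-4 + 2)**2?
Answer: 1440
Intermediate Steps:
X = 4 (X = (-2)**2 = 4)
Q = 4
g = 4
36*((17 + 19) + g) = 36*((17 + 19) + 4) = 36*(36 + 4) = 36*40 = 1440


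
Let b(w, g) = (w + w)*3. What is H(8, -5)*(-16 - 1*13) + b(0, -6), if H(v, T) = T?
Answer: 145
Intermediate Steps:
b(w, g) = 6*w (b(w, g) = (2*w)*3 = 6*w)
H(8, -5)*(-16 - 1*13) + b(0, -6) = -5*(-16 - 1*13) + 6*0 = -5*(-16 - 13) + 0 = -5*(-29) + 0 = 145 + 0 = 145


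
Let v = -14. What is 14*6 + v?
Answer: 70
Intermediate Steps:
14*6 + v = 14*6 - 14 = 84 - 14 = 70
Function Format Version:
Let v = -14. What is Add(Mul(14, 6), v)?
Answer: 70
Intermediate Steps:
Add(Mul(14, 6), v) = Add(Mul(14, 6), -14) = Add(84, -14) = 70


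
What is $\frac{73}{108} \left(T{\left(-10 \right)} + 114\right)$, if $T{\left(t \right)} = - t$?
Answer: $\frac{2263}{27} \approx 83.815$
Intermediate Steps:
$\frac{73}{108} \left(T{\left(-10 \right)} + 114\right) = \frac{73}{108} \left(\left(-1\right) \left(-10\right) + 114\right) = 73 \cdot \frac{1}{108} \left(10 + 114\right) = \frac{73}{108} \cdot 124 = \frac{2263}{27}$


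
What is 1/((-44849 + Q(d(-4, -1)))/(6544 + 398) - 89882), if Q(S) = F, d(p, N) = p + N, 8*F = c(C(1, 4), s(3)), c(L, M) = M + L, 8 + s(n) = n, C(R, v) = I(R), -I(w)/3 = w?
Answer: -89/8000073 ≈ -1.1125e-5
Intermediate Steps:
I(w) = -3*w
C(R, v) = -3*R
s(n) = -8 + n
c(L, M) = L + M
F = -1 (F = (-3*1 + (-8 + 3))/8 = (-3 - 5)/8 = (⅛)*(-8) = -1)
d(p, N) = N + p
Q(S) = -1
1/((-44849 + Q(d(-4, -1)))/(6544 + 398) - 89882) = 1/((-44849 - 1)/(6544 + 398) - 89882) = 1/(-44850/6942 - 89882) = 1/(-44850*1/6942 - 89882) = 1/(-575/89 - 89882) = 1/(-8000073/89) = -89/8000073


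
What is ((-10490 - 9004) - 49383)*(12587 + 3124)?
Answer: -1082126547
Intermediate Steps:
((-10490 - 9004) - 49383)*(12587 + 3124) = (-19494 - 49383)*15711 = -68877*15711 = -1082126547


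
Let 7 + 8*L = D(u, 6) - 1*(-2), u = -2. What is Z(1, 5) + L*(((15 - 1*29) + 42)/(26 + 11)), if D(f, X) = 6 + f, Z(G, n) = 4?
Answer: 289/74 ≈ 3.9054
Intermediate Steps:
L = -1/8 (L = -7/8 + ((6 - 2) - 1*(-2))/8 = -7/8 + (4 + 2)/8 = -7/8 + (1/8)*6 = -7/8 + 3/4 = -1/8 ≈ -0.12500)
Z(1, 5) + L*(((15 - 1*29) + 42)/(26 + 11)) = 4 - ((15 - 1*29) + 42)/(8*(26 + 11)) = 4 - ((15 - 29) + 42)/(8*37) = 4 - (-14 + 42)/(8*37) = 4 - 7/(2*37) = 4 - 1/8*28/37 = 4 - 7/74 = 289/74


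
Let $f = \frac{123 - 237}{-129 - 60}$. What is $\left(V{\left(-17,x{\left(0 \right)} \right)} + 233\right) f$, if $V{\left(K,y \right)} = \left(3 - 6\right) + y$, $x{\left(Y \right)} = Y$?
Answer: $\frac{8740}{63} \approx 138.73$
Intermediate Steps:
$f = \frac{38}{63}$ ($f = - \frac{114}{-189} = \left(-114\right) \left(- \frac{1}{189}\right) = \frac{38}{63} \approx 0.60317$)
$V{\left(K,y \right)} = -3 + y$
$\left(V{\left(-17,x{\left(0 \right)} \right)} + 233\right) f = \left(\left(-3 + 0\right) + 233\right) \frac{38}{63} = \left(-3 + 233\right) \frac{38}{63} = 230 \cdot \frac{38}{63} = \frac{8740}{63}$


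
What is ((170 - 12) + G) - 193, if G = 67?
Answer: 32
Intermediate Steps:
((170 - 12) + G) - 193 = ((170 - 12) + 67) - 193 = (158 + 67) - 193 = 225 - 193 = 32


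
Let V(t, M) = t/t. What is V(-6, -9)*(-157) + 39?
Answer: -118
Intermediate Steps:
V(t, M) = 1
V(-6, -9)*(-157) + 39 = 1*(-157) + 39 = -157 + 39 = -118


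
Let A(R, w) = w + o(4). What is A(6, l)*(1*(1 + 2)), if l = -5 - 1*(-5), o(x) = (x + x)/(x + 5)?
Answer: 8/3 ≈ 2.6667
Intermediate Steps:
o(x) = 2*x/(5 + x) (o(x) = (2*x)/(5 + x) = 2*x/(5 + x))
l = 0 (l = -5 + 5 = 0)
A(R, w) = 8/9 + w (A(R, w) = w + 2*4/(5 + 4) = w + 2*4/9 = w + 2*4*(1/9) = w + 8/9 = 8/9 + w)
A(6, l)*(1*(1 + 2)) = (8/9 + 0)*(1*(1 + 2)) = 8*(1*3)/9 = (8/9)*3 = 8/3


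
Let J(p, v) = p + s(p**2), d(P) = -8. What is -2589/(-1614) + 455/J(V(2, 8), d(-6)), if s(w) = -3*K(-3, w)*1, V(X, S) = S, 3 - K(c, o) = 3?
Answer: 125847/2152 ≈ 58.479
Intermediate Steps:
K(c, o) = 0 (K(c, o) = 3 - 1*3 = 3 - 3 = 0)
s(w) = 0 (s(w) = -3*0*1 = 0*1 = 0)
J(p, v) = p (J(p, v) = p + 0 = p)
-2589/(-1614) + 455/J(V(2, 8), d(-6)) = -2589/(-1614) + 455/8 = -2589*(-1/1614) + 455*(1/8) = 863/538 + 455/8 = 125847/2152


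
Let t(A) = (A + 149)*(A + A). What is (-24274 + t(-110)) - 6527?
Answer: -39381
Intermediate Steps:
t(A) = 2*A*(149 + A) (t(A) = (149 + A)*(2*A) = 2*A*(149 + A))
(-24274 + t(-110)) - 6527 = (-24274 + 2*(-110)*(149 - 110)) - 6527 = (-24274 + 2*(-110)*39) - 6527 = (-24274 - 8580) - 6527 = -32854 - 6527 = -39381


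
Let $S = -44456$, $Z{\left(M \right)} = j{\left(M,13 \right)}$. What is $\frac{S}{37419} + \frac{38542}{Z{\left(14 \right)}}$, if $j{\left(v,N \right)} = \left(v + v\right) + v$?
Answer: $\frac{34293713}{37419} \approx 916.48$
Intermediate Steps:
$j{\left(v,N \right)} = 3 v$ ($j{\left(v,N \right)} = 2 v + v = 3 v$)
$Z{\left(M \right)} = 3 M$
$\frac{S}{37419} + \frac{38542}{Z{\left(14 \right)}} = - \frac{44456}{37419} + \frac{38542}{3 \cdot 14} = \left(-44456\right) \frac{1}{37419} + \frac{38542}{42} = - \frac{44456}{37419} + 38542 \cdot \frac{1}{42} = - \frac{44456}{37419} + \frac{2753}{3} = \frac{34293713}{37419}$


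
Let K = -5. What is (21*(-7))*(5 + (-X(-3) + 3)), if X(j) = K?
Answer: -1911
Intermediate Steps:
X(j) = -5
(21*(-7))*(5 + (-X(-3) + 3)) = (21*(-7))*(5 + (-1*(-5) + 3)) = -147*(5 + (5 + 3)) = -147*(5 + 8) = -147*13 = -1911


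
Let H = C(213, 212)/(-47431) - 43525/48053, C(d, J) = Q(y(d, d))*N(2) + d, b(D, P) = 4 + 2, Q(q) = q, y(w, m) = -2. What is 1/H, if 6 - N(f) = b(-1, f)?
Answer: -2279201843/2074669564 ≈ -1.0986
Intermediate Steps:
b(D, P) = 6
N(f) = 0 (N(f) = 6 - 1*6 = 6 - 6 = 0)
C(d, J) = d (C(d, J) = -2*0 + d = 0 + d = d)
H = -2074669564/2279201843 (H = 213/(-47431) - 43525/48053 = 213*(-1/47431) - 43525*1/48053 = -213/47431 - 43525/48053 = -2074669564/2279201843 ≈ -0.91026)
1/H = 1/(-2074669564/2279201843) = -2279201843/2074669564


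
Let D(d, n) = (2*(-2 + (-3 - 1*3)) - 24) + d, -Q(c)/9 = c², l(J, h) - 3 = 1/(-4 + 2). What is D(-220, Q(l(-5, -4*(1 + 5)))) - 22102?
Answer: -22362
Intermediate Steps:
l(J, h) = 5/2 (l(J, h) = 3 + 1/(-4 + 2) = 3 + 1/(-2) = 3 - ½ = 5/2)
Q(c) = -9*c²
D(d, n) = -40 + d (D(d, n) = (2*(-2 + (-3 - 3)) - 24) + d = (2*(-2 - 6) - 24) + d = (2*(-8) - 24) + d = (-16 - 24) + d = -40 + d)
D(-220, Q(l(-5, -4*(1 + 5)))) - 22102 = (-40 - 220) - 22102 = -260 - 22102 = -22362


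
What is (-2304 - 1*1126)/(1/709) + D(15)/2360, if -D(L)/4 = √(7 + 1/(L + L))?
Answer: -2431870 - √6330/17700 ≈ -2.4319e+6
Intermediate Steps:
D(L) = -4*√(7 + 1/(2*L)) (D(L) = -4*√(7 + 1/(L + L)) = -4*√(7 + 1/(2*L)))
(-2304 - 1*1126)/(1/709) + D(15)/2360 = (-2304 - 1*1126)/(1/709) - 2*√(28 + 2/15)/2360 = (-2304 - 1126)/(1/709) - 2*√(28 + 2*(1/15))*(1/2360) = -3430*709 - 2*√(28 + 2/15)*(1/2360) = -2431870 - 2*√6330/15*(1/2360) = -2431870 - √6330/17700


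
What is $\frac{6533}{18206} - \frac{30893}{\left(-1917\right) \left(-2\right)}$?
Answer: $- \frac{134347609}{17450451} \approx -7.6988$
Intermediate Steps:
$\frac{6533}{18206} - \frac{30893}{\left(-1917\right) \left(-2\right)} = 6533 \cdot \frac{1}{18206} - \frac{30893}{3834} = \frac{6533}{18206} - \frac{30893}{3834} = - \frac{134347609}{17450451}$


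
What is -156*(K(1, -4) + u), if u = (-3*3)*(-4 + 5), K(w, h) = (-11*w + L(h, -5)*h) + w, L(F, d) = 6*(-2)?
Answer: -4524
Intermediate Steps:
L(F, d) = -12
K(w, h) = -12*h - 10*w (K(w, h) = (-11*w - 12*h) + w = (-12*h - 11*w) + w = -12*h - 10*w)
u = -9 (u = -9*1 = -9)
-156*(K(1, -4) + u) = -156*((-12*(-4) - 10*1) - 9) = -156*((48 - 10) - 9) = -156*(38 - 9) = -156*29 = -4524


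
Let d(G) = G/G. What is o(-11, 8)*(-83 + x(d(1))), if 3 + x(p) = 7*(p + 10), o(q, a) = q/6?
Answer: 33/2 ≈ 16.500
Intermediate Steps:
o(q, a) = q/6 (o(q, a) = q*(⅙) = q/6)
d(G) = 1
x(p) = 67 + 7*p (x(p) = -3 + 7*(p + 10) = -3 + 7*(10 + p) = -3 + (70 + 7*p) = 67 + 7*p)
o(-11, 8)*(-83 + x(d(1))) = ((⅙)*(-11))*(-83 + (67 + 7*1)) = -11*(-83 + (67 + 7))/6 = -11*(-83 + 74)/6 = -11/6*(-9) = 33/2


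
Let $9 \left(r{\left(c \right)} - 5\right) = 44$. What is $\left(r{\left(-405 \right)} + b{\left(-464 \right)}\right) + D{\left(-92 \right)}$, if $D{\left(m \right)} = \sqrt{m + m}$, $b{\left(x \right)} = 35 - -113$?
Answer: $\frac{1421}{9} + 2 i \sqrt{46} \approx 157.89 + 13.565 i$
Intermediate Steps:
$b{\left(x \right)} = 148$ ($b{\left(x \right)} = 35 + 113 = 148$)
$r{\left(c \right)} = \frac{89}{9}$ ($r{\left(c \right)} = 5 + \frac{1}{9} \cdot 44 = 5 + \frac{44}{9} = \frac{89}{9}$)
$D{\left(m \right)} = \sqrt{2} \sqrt{m}$ ($D{\left(m \right)} = \sqrt{2 m} = \sqrt{2} \sqrt{m}$)
$\left(r{\left(-405 \right)} + b{\left(-464 \right)}\right) + D{\left(-92 \right)} = \left(\frac{89}{9} + 148\right) + \sqrt{2} \sqrt{-92} = \frac{1421}{9} + \sqrt{2} \cdot 2 i \sqrt{23} = \frac{1421}{9} + 2 i \sqrt{46}$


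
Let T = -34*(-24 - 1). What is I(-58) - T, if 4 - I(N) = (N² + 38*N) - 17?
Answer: -1989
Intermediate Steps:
T = 850 (T = -34*(-25) = 850)
I(N) = 21 - N² - 38*N (I(N) = 4 - ((N² + 38*N) - 17) = 4 - (-17 + N² + 38*N) = 4 + (17 - N² - 38*N) = 21 - N² - 38*N)
I(-58) - T = (21 - 1*(-58)² - 38*(-58)) - 1*850 = (21 - 1*3364 + 2204) - 850 = (21 - 3364 + 2204) - 850 = -1139 - 850 = -1989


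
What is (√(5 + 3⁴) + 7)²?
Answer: (7 + √86)² ≈ 264.83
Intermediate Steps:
(√(5 + 3⁴) + 7)² = (√(5 + 81) + 7)² = (√86 + 7)² = (7 + √86)²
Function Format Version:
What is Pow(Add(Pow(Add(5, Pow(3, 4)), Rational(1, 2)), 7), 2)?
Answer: Pow(Add(7, Pow(86, Rational(1, 2))), 2) ≈ 264.83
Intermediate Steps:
Pow(Add(Pow(Add(5, Pow(3, 4)), Rational(1, 2)), 7), 2) = Pow(Add(Pow(Add(5, 81), Rational(1, 2)), 7), 2) = Pow(Add(Pow(86, Rational(1, 2)), 7), 2) = Pow(Add(7, Pow(86, Rational(1, 2))), 2)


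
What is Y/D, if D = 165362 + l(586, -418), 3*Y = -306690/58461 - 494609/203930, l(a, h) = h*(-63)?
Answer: -30486209483/2285390458834080 ≈ -1.3340e-5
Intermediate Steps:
l(a, h) = -63*h
Y = -30486209483/11921951730 (Y = (-306690/58461 - 494609/203930)/3 = (-306690*1/58461 - 494609*1/203930)/3 = (-102230/19487 - 494609/203930)/3 = (1/3)*(-30486209483/3973983910) = -30486209483/11921951730 ≈ -2.5571)
D = 191696 (D = 165362 - 63*(-418) = 165362 + 26334 = 191696)
Y/D = -30486209483/11921951730/191696 = -30486209483/11921951730*1/191696 = -30486209483/2285390458834080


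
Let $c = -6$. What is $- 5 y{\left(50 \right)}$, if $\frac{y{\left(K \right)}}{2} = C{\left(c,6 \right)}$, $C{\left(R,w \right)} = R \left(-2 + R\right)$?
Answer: $-480$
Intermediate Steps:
$y{\left(K \right)} = 96$ ($y{\left(K \right)} = 2 \left(- 6 \left(-2 - 6\right)\right) = 2 \left(\left(-6\right) \left(-8\right)\right) = 2 \cdot 48 = 96$)
$- 5 y{\left(50 \right)} = \left(-5\right) 96 = -480$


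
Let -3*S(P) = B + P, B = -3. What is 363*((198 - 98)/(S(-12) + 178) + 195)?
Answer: 4329985/61 ≈ 70983.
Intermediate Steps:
S(P) = 1 - P/3 (S(P) = -(-3 + P)/3 = 1 - P/3)
363*((198 - 98)/(S(-12) + 178) + 195) = 363*((198 - 98)/((1 - 1/3*(-12)) + 178) + 195) = 363*(100/((1 + 4) + 178) + 195) = 363*(100/(5 + 178) + 195) = 363*(100/183 + 195) = 363*(35785/183) = 4329985/61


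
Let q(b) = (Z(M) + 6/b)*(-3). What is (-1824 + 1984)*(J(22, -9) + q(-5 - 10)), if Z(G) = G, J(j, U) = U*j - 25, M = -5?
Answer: -33088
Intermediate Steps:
J(j, U) = -25 + U*j
q(b) = 15 - 18/b (q(b) = (-5 + 6/b)*(-3) = 15 - 18/b)
(-1824 + 1984)*(J(22, -9) + q(-5 - 10)) = (-1824 + 1984)*((-25 - 9*22) + (15 - 18/(-5 - 10))) = 160*((-25 - 198) + (15 - 18/(-15))) = 160*(-223 + (15 - 18*(-1/15))) = 160*(-223 + (15 + 6/5)) = 160*(-223 + 81/5) = 160*(-1034/5) = -33088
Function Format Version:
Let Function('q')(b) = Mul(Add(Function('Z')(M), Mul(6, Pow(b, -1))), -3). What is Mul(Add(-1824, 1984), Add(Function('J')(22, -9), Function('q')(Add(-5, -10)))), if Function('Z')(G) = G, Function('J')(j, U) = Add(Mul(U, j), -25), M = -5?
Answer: -33088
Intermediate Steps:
Function('J')(j, U) = Add(-25, Mul(U, j))
Function('q')(b) = Add(15, Mul(-18, Pow(b, -1))) (Function('q')(b) = Mul(Add(-5, Mul(6, Pow(b, -1))), -3) = Add(15, Mul(-18, Pow(b, -1))))
Mul(Add(-1824, 1984), Add(Function('J')(22, -9), Function('q')(Add(-5, -10)))) = Mul(Add(-1824, 1984), Add(Add(-25, Mul(-9, 22)), Add(15, Mul(-18, Pow(Add(-5, -10), -1))))) = Mul(160, Add(Add(-25, -198), Add(15, Mul(-18, Pow(-15, -1))))) = Mul(160, Add(-223, Add(15, Mul(-18, Rational(-1, 15))))) = Mul(160, Add(-223, Add(15, Rational(6, 5)))) = Mul(160, Add(-223, Rational(81, 5))) = Mul(160, Rational(-1034, 5)) = -33088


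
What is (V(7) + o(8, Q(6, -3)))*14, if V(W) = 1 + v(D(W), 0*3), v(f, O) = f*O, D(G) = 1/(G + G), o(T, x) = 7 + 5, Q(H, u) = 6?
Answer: 182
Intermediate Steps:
o(T, x) = 12
D(G) = 1/(2*G)
v(f, O) = O*f
V(W) = 1 (V(W) = 1 + (0*3)*(1/(2*W)) = 1 + 0*(1/(2*W)) = 1 + 0 = 1)
(V(7) + o(8, Q(6, -3)))*14 = (1 + 12)*14 = 13*14 = 182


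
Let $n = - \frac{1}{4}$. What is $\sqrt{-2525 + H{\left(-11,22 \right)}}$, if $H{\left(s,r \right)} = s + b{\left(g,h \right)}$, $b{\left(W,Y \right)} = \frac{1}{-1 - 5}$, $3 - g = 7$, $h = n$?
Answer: $\frac{i \sqrt{91302}}{6} \approx 50.36 i$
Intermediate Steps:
$n = - \frac{1}{4}$ ($n = \left(-1\right) \frac{1}{4} = - \frac{1}{4} \approx -0.25$)
$h = - \frac{1}{4} \approx -0.25$
$g = -4$ ($g = 3 - 7 = -4$)
$b{\left(W,Y \right)} = - \frac{1}{6}$ ($b{\left(W,Y \right)} = \frac{1}{-6} = - \frac{1}{6}$)
$H{\left(s,r \right)} = - \frac{1}{6} + s$ ($H{\left(s,r \right)} = s - \frac{1}{6} = - \frac{1}{6} + s$)
$\sqrt{-2525 + H{\left(-11,22 \right)}} = \sqrt{-2525 - \frac{67}{6}} = \sqrt{- \frac{15217}{6}} = \frac{i \sqrt{91302}}{6}$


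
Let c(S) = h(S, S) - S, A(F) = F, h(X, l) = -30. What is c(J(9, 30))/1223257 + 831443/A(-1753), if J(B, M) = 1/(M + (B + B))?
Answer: -48819289078921/102929737008 ≈ -474.30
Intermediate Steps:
J(B, M) = 1/(M + 2*B)
c(S) = -30 - S
c(J(9, 30))/1223257 + 831443/A(-1753) = (-30 - 1/(30 + 2*9))/1223257 + 831443/(-1753) = (-30 - 1/(30 + 18))*(1/1223257) + 831443*(-1/1753) = (-30 - 1/48)*(1/1223257) - 831443/1753 = -1441/48*1/1223257 - 831443/1753 = -1441/58716336 - 831443/1753 = -48819289078921/102929737008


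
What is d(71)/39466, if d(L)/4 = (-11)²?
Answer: 242/19733 ≈ 0.012264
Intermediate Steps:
d(L) = 484 (d(L) = 4*(-11)² = 4*121 = 484)
d(71)/39466 = 484/39466 = 484*(1/39466) = 242/19733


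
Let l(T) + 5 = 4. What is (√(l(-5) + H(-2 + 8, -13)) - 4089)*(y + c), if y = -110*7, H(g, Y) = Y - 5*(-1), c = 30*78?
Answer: -6419730 + 4710*I ≈ -6.4197e+6 + 4710.0*I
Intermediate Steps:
c = 2340
l(T) = -1 (l(T) = -5 + 4 = -1)
H(g, Y) = 5 + Y (H(g, Y) = Y + 5 = 5 + Y)
y = -770
(√(l(-5) + H(-2 + 8, -13)) - 4089)*(y + c) = (√(-1 + (5 - 13)) - 4089)*(-770 + 2340) = (√(-1 - 8) - 4089)*1570 = (√(-9) - 4089)*1570 = (3*I - 4089)*1570 = (-4089 + 3*I)*1570 = -6419730 + 4710*I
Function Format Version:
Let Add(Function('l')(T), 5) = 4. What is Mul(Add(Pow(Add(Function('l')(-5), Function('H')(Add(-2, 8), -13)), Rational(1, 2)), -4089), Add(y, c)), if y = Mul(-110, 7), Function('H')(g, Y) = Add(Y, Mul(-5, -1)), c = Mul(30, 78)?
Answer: Add(-6419730, Mul(4710, I)) ≈ Add(-6.4197e+6, Mul(4710.0, I))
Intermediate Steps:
c = 2340
Function('l')(T) = -1 (Function('l')(T) = Add(-5, 4) = -1)
Function('H')(g, Y) = Add(5, Y) (Function('H')(g, Y) = Add(Y, 5) = Add(5, Y))
y = -770
Mul(Add(Pow(Add(Function('l')(-5), Function('H')(Add(-2, 8), -13)), Rational(1, 2)), -4089), Add(y, c)) = Mul(Add(Pow(Add(-1, Add(5, -13)), Rational(1, 2)), -4089), Add(-770, 2340)) = Mul(Add(Pow(Add(-1, -8), Rational(1, 2)), -4089), 1570) = Mul(Add(Pow(-9, Rational(1, 2)), -4089), 1570) = Mul(Add(Mul(3, I), -4089), 1570) = Mul(Add(-4089, Mul(3, I)), 1570) = Add(-6419730, Mul(4710, I))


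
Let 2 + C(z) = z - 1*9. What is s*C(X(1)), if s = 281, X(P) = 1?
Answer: -2810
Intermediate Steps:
C(z) = -11 + z (C(z) = -2 + (z - 1*9) = -2 + (z - 9) = -2 + (-9 + z) = -11 + z)
s*C(X(1)) = 281*(-11 + 1) = 281*(-10) = -2810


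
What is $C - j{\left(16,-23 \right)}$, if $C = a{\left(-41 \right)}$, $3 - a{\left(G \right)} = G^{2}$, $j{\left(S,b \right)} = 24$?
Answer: $-1702$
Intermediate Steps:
$a{\left(G \right)} = 3 - G^{2}$
$C = -1678$ ($C = 3 - \left(-41\right)^{2} = 3 - 1681 = -1678$)
$C - j{\left(16,-23 \right)} = -1678 - 24 = -1702$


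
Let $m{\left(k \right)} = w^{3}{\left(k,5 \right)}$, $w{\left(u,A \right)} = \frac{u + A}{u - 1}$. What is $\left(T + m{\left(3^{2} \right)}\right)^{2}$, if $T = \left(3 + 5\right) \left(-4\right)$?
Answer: $\frac{2907025}{4096} \approx 709.72$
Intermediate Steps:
$w{\left(u,A \right)} = \frac{A + u}{-1 + u}$
$m{\left(k \right)} = \frac{\left(5 + k\right)^{3}}{\left(-1 + k\right)^{3}}$ ($m{\left(k \right)} = \left(\frac{5 + k}{-1 + k}\right)^{3} = \frac{\left(5 + k\right)^{3}}{\left(-1 + k\right)^{3}}$)
$T = -32$ ($T = 8 \left(-4\right) = -32$)
$\left(T + m{\left(3^{2} \right)}\right)^{2} = \left(-32 + \frac{\left(5 + 3^{2}\right)^{3}}{\left(-1 + 3^{2}\right)^{3}}\right)^{2} = \left(-32 + \frac{\left(5 + 9\right)^{3}}{\left(-1 + 9\right)^{3}}\right)^{2} = \left(-32 + \frac{14^{3}}{512}\right)^{2} = \left(-32 + \frac{1}{512} \cdot 2744\right)^{2} = \left(-32 + \frac{343}{64}\right)^{2} = \left(- \frac{1705}{64}\right)^{2} = \frac{2907025}{4096}$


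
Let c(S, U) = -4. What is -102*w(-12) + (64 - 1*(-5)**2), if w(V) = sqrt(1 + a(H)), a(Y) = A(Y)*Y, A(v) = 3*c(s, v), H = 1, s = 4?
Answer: 39 - 102*I*sqrt(11) ≈ 39.0 - 338.3*I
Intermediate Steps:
A(v) = -12 (A(v) = 3*(-4) = -12)
a(Y) = -12*Y
w(V) = I*sqrt(11) (w(V) = sqrt(1 - 12*1) = sqrt(1 - 12) = sqrt(-11) = I*sqrt(11))
-102*w(-12) + (64 - 1*(-5)**2) = -102*I*sqrt(11) + (64 - 1*(-5)**2) = -102*I*sqrt(11) + (64 - 1*25) = -102*I*sqrt(11) + (64 - 25) = -102*I*sqrt(11) + 39 = 39 - 102*I*sqrt(11)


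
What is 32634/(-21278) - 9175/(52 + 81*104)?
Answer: -235915717/90176164 ≈ -2.6162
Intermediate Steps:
32634/(-21278) - 9175/(52 + 81*104) = 32634*(-1/21278) - 9175/(52 + 8424) = -16317/10639 - 9175/8476 = -235915717/90176164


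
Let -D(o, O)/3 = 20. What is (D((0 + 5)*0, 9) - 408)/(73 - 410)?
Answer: 468/337 ≈ 1.3887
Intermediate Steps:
D(o, O) = -60 (D(o, O) = -3*20 = -60)
(D((0 + 5)*0, 9) - 408)/(73 - 410) = (-60 - 408)/(73 - 410) = -468/(-337) = -468*(-1/337) = 468/337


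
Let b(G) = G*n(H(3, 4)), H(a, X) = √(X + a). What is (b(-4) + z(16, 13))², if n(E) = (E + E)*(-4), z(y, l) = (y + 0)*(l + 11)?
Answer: 154624 + 24576*√7 ≈ 2.1965e+5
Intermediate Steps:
z(y, l) = y*(11 + l)
n(E) = -8*E (n(E) = (2*E)*(-4) = -8*E)
b(G) = -8*G*√7 (b(G) = G*(-8*√(4 + 3)) = G*(-8*√7) = -8*G*√7)
(b(-4) + z(16, 13))² = (-8*(-4)*√7 + 16*(11 + 13))² = (32*√7 + 16*24)² = (32*√7 + 384)² = (384 + 32*√7)²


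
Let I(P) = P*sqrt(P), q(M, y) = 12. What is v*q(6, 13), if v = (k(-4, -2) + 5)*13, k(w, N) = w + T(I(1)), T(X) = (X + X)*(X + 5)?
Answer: 2028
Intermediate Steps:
I(P) = P**(3/2)
T(X) = 2*X*(5 + X) (T(X) = (2*X)*(5 + X) = 2*X*(5 + X))
k(w, N) = 12 + w (k(w, N) = w + 2*1**(3/2)*(5 + 1**(3/2)) = w + 2*1*(5 + 1) = w + 2*1*6 = w + 12 = 12 + w)
v = 169 (v = ((12 - 4) + 5)*13 = (8 + 5)*13 = 13*13 = 169)
v*q(6, 13) = 169*12 = 2028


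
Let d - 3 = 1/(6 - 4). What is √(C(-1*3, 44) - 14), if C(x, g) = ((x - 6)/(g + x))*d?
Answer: I*√99302/82 ≈ 3.843*I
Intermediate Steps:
d = 7/2 (d = 3 + 1/(6 - 4) = 3 + 1/2 = 3 + ½ = 7/2 ≈ 3.5000)
C(x, g) = 7*(-6 + x)/(2*(g + x)) (C(x, g) = ((x - 6)/(g + x))*(7/2) = ((-6 + x)/(g + x))*(7/2) = 7*(-6 + x)/(2*(g + x)))
√(C(-1*3, 44) - 14) = √((-21 + 7*(-1*3)/2)/(44 - 1*3) - 14) = √((-21 + (7/2)*(-3))/(44 - 3) - 14) = √((-21 - 21/2)/41 - 14) = √((1/41)*(-63/2) - 14) = √(-63/82 - 14) = √(-1211/82) = I*√99302/82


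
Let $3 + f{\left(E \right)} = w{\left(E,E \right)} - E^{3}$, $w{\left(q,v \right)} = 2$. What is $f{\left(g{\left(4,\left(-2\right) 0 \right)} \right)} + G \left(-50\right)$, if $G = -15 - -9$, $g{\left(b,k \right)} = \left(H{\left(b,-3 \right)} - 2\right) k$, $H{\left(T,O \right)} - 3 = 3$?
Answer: $299$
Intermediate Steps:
$H{\left(T,O \right)} = 6$ ($H{\left(T,O \right)} = 3 + 3 = 6$)
$g{\left(b,k \right)} = 4 k$ ($g{\left(b,k \right)} = \left(6 - 2\right) k = 4 k$)
$G = -6$ ($G = -15 + 9 = -6$)
$f{\left(E \right)} = -1 - E^{3}$ ($f{\left(E \right)} = -3 - \left(-2 + E^{3}\right) = -1 - E^{3}$)
$f{\left(g{\left(4,\left(-2\right) 0 \right)} \right)} + G \left(-50\right) = \left(-1 - \left(4 \left(\left(-2\right) 0\right)\right)^{3}\right) - -300 = \left(-1 - \left(4 \cdot 0\right)^{3}\right) + 300 = \left(-1 - 0^{3}\right) + 300 = \left(-1 - 0\right) + 300 = \left(-1 + 0\right) + 300 = -1 + 300 = 299$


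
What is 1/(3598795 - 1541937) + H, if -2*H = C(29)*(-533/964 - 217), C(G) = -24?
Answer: -1294098949613/495702778 ≈ -2610.6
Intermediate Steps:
H = -629163/241 (H = -(-12)*(-533/964 - 217) = -(-12)*(-209721)/964 = -½*1258326/241 = -629163/241 ≈ -2610.6)
1/(3598795 - 1541937) + H = 1/(3598795 - 1541937) - 629163/241 = 1/2056858 - 629163/241 = -1294098949613/495702778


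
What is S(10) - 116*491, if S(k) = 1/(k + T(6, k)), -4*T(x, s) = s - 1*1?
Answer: -1765632/31 ≈ -56956.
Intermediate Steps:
T(x, s) = ¼ - s/4 (T(x, s) = -(s - 1*1)/4 = -(s - 1)/4 = -(-1 + s)/4 = ¼ - s/4)
S(k) = 1/(¼ + 3*k/4) (S(k) = 1/(k + (¼ - k/4)) = 1/(¼ + 3*k/4))
S(10) - 116*491 = 4/(1 + 3*10) - 116*491 = 4/(1 + 30) - 56956 = 4/31 - 56956 = -1765632/31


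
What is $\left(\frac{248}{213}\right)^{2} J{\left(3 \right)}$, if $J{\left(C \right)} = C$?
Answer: $\frac{61504}{15123} \approx 4.0669$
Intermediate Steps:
$\left(\frac{248}{213}\right)^{2} J{\left(3 \right)} = \left(\frac{248}{213}\right)^{2} \cdot 3 = \frac{61504}{45369} \cdot 3 = \frac{61504}{15123}$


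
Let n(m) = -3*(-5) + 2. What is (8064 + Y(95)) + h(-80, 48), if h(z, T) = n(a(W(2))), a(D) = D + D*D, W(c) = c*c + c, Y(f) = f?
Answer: 8176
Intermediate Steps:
W(c) = c + c² (W(c) = c² + c = c + c²)
a(D) = D + D²
n(m) = 17 (n(m) = 15 + 2 = 17)
h(z, T) = 17
(8064 + Y(95)) + h(-80, 48) = (8064 + 95) + 17 = 8159 + 17 = 8176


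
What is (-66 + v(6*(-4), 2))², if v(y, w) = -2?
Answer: 4624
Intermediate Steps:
(-66 + v(6*(-4), 2))² = (-66 - 2)² = (-68)² = 4624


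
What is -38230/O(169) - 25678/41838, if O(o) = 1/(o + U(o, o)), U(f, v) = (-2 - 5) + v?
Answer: -264711758309/20919 ≈ -1.2654e+7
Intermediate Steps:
U(f, v) = -7 + v
O(o) = 1/(-7 + 2*o) (O(o) = 1/(o + (-7 + o)) = 1/(-7 + 2*o))
-38230/O(169) - 25678/41838 = -38230/(1/(-7 + 2*169)) - 25678/41838 = -38230/(1/(-7 + 338)) - 25678*1/41838 = -38230/(1/331) - 12839/20919 = -38230/1/331 - 12839/20919 = -38230*331 - 12839/20919 = -12654130 - 12839/20919 = -264711758309/20919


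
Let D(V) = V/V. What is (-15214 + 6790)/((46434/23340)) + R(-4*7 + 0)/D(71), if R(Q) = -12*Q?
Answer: -30169056/7739 ≈ -3898.3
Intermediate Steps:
D(V) = 1
(-15214 + 6790)/((46434/23340)) + R(-4*7 + 0)/D(71) = (-15214 + 6790)/((46434/23340)) - 12*(-4*7 + 0)/1 = -8424/(46434*(1/23340)) - 12*(-28 + 0)*1 = -8424/7739/3890 - 12*(-28)*1 = -8424*3890/7739 + 336*1 = -32769360/7739 + 336 = -30169056/7739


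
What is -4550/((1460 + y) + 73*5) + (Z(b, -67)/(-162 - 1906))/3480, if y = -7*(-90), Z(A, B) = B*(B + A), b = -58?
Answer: -1310610905/706710048 ≈ -1.8545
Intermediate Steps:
Z(A, B) = B*(A + B)
y = 630
-4550/((1460 + y) + 73*5) + (Z(b, -67)/(-162 - 1906))/3480 = -4550/((1460 + 630) + 73*5) + ((-67*(-58 - 67))/(-162 - 1906))/3480 = -4550/(2090 + 365) + (-67*(-125)/(-2068))*(1/3480) = -4550/2455 + (8375*(-1/2068))*(1/3480) = -4550*1/2455 - 8375/2068*1/3480 = -910/491 - 1675/1439328 = -1310610905/706710048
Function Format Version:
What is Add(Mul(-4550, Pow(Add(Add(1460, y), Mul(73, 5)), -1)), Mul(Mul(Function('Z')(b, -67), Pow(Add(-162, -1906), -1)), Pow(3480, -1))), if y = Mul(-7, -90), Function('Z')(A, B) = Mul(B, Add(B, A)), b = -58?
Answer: Rational(-1310610905, 706710048) ≈ -1.8545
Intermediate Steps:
Function('Z')(A, B) = Mul(B, Add(A, B))
y = 630
Add(Mul(-4550, Pow(Add(Add(1460, y), Mul(73, 5)), -1)), Mul(Mul(Function('Z')(b, -67), Pow(Add(-162, -1906), -1)), Pow(3480, -1))) = Add(Mul(-4550, Pow(Add(Add(1460, 630), Mul(73, 5)), -1)), Mul(Mul(Mul(-67, Add(-58, -67)), Pow(Add(-162, -1906), -1)), Pow(3480, -1))) = Add(Mul(-4550, Pow(Add(2090, 365), -1)), Mul(Mul(Mul(-67, -125), Pow(-2068, -1)), Rational(1, 3480))) = Add(Mul(-4550, Pow(2455, -1)), Mul(Mul(8375, Rational(-1, 2068)), Rational(1, 3480))) = Add(Mul(-4550, Rational(1, 2455)), Mul(Rational(-8375, 2068), Rational(1, 3480))) = Add(Rational(-910, 491), Rational(-1675, 1439328)) = Rational(-1310610905, 706710048)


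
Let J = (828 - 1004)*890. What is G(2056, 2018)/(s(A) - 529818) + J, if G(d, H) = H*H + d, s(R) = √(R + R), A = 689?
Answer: -21986060331878140/140353555873 - 2037190*√1378/140353555873 ≈ -1.5665e+5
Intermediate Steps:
s(R) = √2*√R (s(R) = √(2*R) = √2*√R)
J = -156640 (J = -176*890 = -156640)
G(d, H) = d + H² (G(d, H) = H² + d = d + H²)
G(2056, 2018)/(s(A) - 529818) + J = (2056 + 2018²)/(√2*√689 - 529818) - 156640 = (2056 + 4072324)/(√1378 - 529818) - 156640 = 4074380/(-529818 + √1378) - 156640 = -156640 + 4074380/(-529818 + √1378)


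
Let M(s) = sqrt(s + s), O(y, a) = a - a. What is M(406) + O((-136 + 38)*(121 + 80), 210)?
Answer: 2*sqrt(203) ≈ 28.496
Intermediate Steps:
O(y, a) = 0
M(s) = sqrt(2)*sqrt(s) (M(s) = sqrt(2*s) = sqrt(2)*sqrt(s))
M(406) + O((-136 + 38)*(121 + 80), 210) = sqrt(2)*sqrt(406) + 0 = 2*sqrt(203) + 0 = 2*sqrt(203)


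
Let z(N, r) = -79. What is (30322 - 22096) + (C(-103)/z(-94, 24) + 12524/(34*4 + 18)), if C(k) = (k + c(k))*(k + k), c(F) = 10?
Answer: 49058290/6083 ≈ 8064.8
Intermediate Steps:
C(k) = 2*k*(10 + k) (C(k) = (k + 10)*(k + k) = (10 + k)*(2*k) = 2*k*(10 + k))
(30322 - 22096) + (C(-103)/z(-94, 24) + 12524/(34*4 + 18)) = (30322 - 22096) + ((2*(-103)*(10 - 103))/(-79) + 12524/(34*4 + 18)) = 8226 + ((2*(-103)*(-93))*(-1/79) + 12524/(136 + 18)) = 8226 + (19158*(-1/79) + 12524/154) = 8226 + (-19158/79 + 12524*(1/154)) = 8226 + (-19158/79 + 6262/77) = 8226 - 980468/6083 = 49058290/6083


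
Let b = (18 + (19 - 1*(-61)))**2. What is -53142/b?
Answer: -26571/4802 ≈ -5.5333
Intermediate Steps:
b = 9604 (b = (18 + (19 + 61))**2 = (18 + 80)**2 = 98**2 = 9604)
-53142/b = -53142/9604 = -53142*1/9604 = -26571/4802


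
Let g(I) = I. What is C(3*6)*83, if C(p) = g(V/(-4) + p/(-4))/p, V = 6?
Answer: -83/3 ≈ -27.667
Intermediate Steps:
C(p) = (-3/2 - p/4)/p (C(p) = (6/(-4) + p/(-4))/p = (6*(-¼) + p*(-¼))/p = (-3/2 - p/4)/p)
C(3*6)*83 = ((-6 - 3*6)/(4*((3*6))))*83 = ((¼)*(-6 - 1*18)/18)*83 = ((¼)*(1/18)*(-6 - 18))*83 = ((¼)*(1/18)*(-24))*83 = -⅓*83 = -83/3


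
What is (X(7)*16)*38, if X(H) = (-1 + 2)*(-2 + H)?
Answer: 3040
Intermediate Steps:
X(H) = -2 + H (X(H) = 1*(-2 + H) = -2 + H)
(X(7)*16)*38 = ((-2 + 7)*16)*38 = (5*16)*38 = 80*38 = 3040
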